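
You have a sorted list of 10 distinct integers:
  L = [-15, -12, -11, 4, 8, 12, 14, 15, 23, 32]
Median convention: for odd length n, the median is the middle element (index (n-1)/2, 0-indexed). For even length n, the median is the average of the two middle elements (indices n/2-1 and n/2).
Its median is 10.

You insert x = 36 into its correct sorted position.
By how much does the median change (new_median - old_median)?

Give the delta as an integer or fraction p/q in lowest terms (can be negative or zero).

Answer: 2

Derivation:
Old median = 10
After inserting x = 36: new sorted = [-15, -12, -11, 4, 8, 12, 14, 15, 23, 32, 36]
New median = 12
Delta = 12 - 10 = 2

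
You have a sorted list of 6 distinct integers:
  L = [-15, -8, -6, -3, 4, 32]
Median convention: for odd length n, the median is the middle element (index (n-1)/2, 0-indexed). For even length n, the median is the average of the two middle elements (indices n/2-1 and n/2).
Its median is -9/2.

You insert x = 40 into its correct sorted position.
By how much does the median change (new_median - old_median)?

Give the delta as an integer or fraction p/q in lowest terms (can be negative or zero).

Answer: 3/2

Derivation:
Old median = -9/2
After inserting x = 40: new sorted = [-15, -8, -6, -3, 4, 32, 40]
New median = -3
Delta = -3 - -9/2 = 3/2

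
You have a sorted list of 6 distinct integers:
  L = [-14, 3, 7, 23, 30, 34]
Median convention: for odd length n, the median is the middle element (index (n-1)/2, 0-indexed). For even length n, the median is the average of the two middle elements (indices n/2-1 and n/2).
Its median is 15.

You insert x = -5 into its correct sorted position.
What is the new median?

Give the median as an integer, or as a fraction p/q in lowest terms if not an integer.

Old list (sorted, length 6): [-14, 3, 7, 23, 30, 34]
Old median = 15
Insert x = -5
Old length even (6). Middle pair: indices 2,3 = 7,23.
New length odd (7). New median = single middle element.
x = -5: 1 elements are < x, 5 elements are > x.
New sorted list: [-14, -5, 3, 7, 23, 30, 34]
New median = 7

Answer: 7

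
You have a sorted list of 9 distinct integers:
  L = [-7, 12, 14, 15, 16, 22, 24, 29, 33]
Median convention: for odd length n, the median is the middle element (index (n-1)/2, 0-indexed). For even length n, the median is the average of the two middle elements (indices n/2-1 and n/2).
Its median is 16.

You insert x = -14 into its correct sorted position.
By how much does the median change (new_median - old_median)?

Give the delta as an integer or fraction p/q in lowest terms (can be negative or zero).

Answer: -1/2

Derivation:
Old median = 16
After inserting x = -14: new sorted = [-14, -7, 12, 14, 15, 16, 22, 24, 29, 33]
New median = 31/2
Delta = 31/2 - 16 = -1/2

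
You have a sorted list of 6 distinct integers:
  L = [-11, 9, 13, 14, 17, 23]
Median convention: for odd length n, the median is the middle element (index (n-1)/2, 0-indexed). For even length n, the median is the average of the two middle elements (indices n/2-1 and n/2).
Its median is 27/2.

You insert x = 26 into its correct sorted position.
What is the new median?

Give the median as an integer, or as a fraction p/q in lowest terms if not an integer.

Answer: 14

Derivation:
Old list (sorted, length 6): [-11, 9, 13, 14, 17, 23]
Old median = 27/2
Insert x = 26
Old length even (6). Middle pair: indices 2,3 = 13,14.
New length odd (7). New median = single middle element.
x = 26: 6 elements are < x, 0 elements are > x.
New sorted list: [-11, 9, 13, 14, 17, 23, 26]
New median = 14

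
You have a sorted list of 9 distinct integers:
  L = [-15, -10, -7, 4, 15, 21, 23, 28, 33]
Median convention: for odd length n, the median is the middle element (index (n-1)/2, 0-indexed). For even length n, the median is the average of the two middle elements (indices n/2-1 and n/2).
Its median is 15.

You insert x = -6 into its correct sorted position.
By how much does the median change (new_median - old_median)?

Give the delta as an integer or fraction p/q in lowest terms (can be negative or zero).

Answer: -11/2

Derivation:
Old median = 15
After inserting x = -6: new sorted = [-15, -10, -7, -6, 4, 15, 21, 23, 28, 33]
New median = 19/2
Delta = 19/2 - 15 = -11/2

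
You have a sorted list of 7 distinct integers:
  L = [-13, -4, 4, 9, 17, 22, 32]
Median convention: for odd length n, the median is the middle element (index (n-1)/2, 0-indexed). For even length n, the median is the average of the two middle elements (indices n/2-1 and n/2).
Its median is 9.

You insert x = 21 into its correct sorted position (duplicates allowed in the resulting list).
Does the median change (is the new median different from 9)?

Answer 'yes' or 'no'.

Answer: yes

Derivation:
Old median = 9
Insert x = 21
New median = 13
Changed? yes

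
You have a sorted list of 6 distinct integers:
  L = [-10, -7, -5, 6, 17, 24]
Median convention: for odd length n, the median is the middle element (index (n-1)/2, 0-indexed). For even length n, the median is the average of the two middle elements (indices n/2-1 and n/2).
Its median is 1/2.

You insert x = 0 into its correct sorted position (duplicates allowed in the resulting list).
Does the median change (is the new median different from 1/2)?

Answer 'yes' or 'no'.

Old median = 1/2
Insert x = 0
New median = 0
Changed? yes

Answer: yes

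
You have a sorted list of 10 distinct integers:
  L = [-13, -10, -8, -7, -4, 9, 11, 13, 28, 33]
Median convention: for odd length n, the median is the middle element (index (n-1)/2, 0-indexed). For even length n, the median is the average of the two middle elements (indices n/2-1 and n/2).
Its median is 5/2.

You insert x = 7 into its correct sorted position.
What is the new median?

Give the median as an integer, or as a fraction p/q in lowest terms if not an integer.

Old list (sorted, length 10): [-13, -10, -8, -7, -4, 9, 11, 13, 28, 33]
Old median = 5/2
Insert x = 7
Old length even (10). Middle pair: indices 4,5 = -4,9.
New length odd (11). New median = single middle element.
x = 7: 5 elements are < x, 5 elements are > x.
New sorted list: [-13, -10, -8, -7, -4, 7, 9, 11, 13, 28, 33]
New median = 7

Answer: 7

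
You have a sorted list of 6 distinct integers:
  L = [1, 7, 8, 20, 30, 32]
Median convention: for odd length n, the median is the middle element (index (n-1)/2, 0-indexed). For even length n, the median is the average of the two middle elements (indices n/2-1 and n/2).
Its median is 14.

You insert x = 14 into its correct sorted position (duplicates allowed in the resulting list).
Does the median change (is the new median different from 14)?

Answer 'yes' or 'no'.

Old median = 14
Insert x = 14
New median = 14
Changed? no

Answer: no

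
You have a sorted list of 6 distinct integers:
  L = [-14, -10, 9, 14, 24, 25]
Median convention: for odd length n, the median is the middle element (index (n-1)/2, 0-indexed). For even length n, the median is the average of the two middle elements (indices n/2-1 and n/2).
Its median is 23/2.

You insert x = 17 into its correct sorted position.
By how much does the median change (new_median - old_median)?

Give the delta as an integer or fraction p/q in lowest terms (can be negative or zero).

Old median = 23/2
After inserting x = 17: new sorted = [-14, -10, 9, 14, 17, 24, 25]
New median = 14
Delta = 14 - 23/2 = 5/2

Answer: 5/2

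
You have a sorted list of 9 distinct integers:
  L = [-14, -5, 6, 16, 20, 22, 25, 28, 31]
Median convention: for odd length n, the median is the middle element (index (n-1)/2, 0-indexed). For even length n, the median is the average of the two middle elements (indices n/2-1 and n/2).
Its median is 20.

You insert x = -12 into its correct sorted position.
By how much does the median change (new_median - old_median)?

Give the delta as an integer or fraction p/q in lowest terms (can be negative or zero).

Answer: -2

Derivation:
Old median = 20
After inserting x = -12: new sorted = [-14, -12, -5, 6, 16, 20, 22, 25, 28, 31]
New median = 18
Delta = 18 - 20 = -2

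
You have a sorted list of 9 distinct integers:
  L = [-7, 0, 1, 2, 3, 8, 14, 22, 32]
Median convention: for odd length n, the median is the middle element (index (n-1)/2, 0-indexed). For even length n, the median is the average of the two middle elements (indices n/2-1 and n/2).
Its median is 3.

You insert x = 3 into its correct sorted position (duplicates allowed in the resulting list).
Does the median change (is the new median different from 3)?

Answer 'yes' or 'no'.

Old median = 3
Insert x = 3
New median = 3
Changed? no

Answer: no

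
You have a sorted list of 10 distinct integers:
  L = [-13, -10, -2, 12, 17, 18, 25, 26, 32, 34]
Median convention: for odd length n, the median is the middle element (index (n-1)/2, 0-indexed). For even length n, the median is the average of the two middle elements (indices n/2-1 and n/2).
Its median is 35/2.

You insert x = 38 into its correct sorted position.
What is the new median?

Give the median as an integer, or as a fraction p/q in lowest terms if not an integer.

Answer: 18

Derivation:
Old list (sorted, length 10): [-13, -10, -2, 12, 17, 18, 25, 26, 32, 34]
Old median = 35/2
Insert x = 38
Old length even (10). Middle pair: indices 4,5 = 17,18.
New length odd (11). New median = single middle element.
x = 38: 10 elements are < x, 0 elements are > x.
New sorted list: [-13, -10, -2, 12, 17, 18, 25, 26, 32, 34, 38]
New median = 18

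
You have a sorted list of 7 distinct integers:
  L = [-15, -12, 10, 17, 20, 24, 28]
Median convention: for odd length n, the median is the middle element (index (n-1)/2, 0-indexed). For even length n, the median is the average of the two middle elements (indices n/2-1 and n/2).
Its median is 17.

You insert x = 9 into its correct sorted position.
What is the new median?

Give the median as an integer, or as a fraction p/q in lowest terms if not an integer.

Old list (sorted, length 7): [-15, -12, 10, 17, 20, 24, 28]
Old median = 17
Insert x = 9
Old length odd (7). Middle was index 3 = 17.
New length even (8). New median = avg of two middle elements.
x = 9: 2 elements are < x, 5 elements are > x.
New sorted list: [-15, -12, 9, 10, 17, 20, 24, 28]
New median = 27/2

Answer: 27/2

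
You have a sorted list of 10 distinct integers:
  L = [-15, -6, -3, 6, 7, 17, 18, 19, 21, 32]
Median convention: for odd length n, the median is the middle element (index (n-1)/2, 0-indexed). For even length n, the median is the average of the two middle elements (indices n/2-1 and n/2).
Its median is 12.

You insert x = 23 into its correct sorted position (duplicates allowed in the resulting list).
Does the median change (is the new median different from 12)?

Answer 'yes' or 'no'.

Answer: yes

Derivation:
Old median = 12
Insert x = 23
New median = 17
Changed? yes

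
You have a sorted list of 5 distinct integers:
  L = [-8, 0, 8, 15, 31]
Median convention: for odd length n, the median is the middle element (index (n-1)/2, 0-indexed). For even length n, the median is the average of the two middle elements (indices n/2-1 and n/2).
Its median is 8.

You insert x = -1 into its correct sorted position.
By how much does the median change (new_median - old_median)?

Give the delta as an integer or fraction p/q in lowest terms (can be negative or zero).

Answer: -4

Derivation:
Old median = 8
After inserting x = -1: new sorted = [-8, -1, 0, 8, 15, 31]
New median = 4
Delta = 4 - 8 = -4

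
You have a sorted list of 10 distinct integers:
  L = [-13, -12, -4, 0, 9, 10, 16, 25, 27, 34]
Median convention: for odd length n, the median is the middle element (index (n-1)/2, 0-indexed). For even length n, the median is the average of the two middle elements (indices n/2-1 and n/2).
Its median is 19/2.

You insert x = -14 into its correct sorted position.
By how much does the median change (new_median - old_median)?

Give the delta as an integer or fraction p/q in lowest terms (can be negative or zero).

Old median = 19/2
After inserting x = -14: new sorted = [-14, -13, -12, -4, 0, 9, 10, 16, 25, 27, 34]
New median = 9
Delta = 9 - 19/2 = -1/2

Answer: -1/2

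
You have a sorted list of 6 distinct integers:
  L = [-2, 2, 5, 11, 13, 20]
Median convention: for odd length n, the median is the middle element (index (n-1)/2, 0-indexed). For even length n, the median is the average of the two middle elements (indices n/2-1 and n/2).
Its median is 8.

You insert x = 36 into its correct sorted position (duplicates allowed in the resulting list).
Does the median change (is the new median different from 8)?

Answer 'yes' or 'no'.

Old median = 8
Insert x = 36
New median = 11
Changed? yes

Answer: yes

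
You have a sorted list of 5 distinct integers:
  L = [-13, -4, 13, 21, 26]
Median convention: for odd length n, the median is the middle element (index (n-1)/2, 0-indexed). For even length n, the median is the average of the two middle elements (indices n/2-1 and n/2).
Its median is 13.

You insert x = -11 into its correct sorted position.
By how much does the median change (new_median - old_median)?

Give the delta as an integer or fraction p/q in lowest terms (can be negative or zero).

Old median = 13
After inserting x = -11: new sorted = [-13, -11, -4, 13, 21, 26]
New median = 9/2
Delta = 9/2 - 13 = -17/2

Answer: -17/2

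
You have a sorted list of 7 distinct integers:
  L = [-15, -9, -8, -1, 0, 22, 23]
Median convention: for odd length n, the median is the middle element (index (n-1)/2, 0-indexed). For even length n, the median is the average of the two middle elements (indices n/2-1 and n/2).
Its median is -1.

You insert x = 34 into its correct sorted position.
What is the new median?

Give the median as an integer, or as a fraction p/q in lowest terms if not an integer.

Old list (sorted, length 7): [-15, -9, -8, -1, 0, 22, 23]
Old median = -1
Insert x = 34
Old length odd (7). Middle was index 3 = -1.
New length even (8). New median = avg of two middle elements.
x = 34: 7 elements are < x, 0 elements are > x.
New sorted list: [-15, -9, -8, -1, 0, 22, 23, 34]
New median = -1/2

Answer: -1/2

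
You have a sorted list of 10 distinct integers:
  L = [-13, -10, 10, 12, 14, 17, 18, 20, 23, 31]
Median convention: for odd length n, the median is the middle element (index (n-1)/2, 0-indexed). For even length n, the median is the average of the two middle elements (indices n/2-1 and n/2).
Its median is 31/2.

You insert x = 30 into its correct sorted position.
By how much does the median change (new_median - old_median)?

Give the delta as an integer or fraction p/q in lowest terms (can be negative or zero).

Answer: 3/2

Derivation:
Old median = 31/2
After inserting x = 30: new sorted = [-13, -10, 10, 12, 14, 17, 18, 20, 23, 30, 31]
New median = 17
Delta = 17 - 31/2 = 3/2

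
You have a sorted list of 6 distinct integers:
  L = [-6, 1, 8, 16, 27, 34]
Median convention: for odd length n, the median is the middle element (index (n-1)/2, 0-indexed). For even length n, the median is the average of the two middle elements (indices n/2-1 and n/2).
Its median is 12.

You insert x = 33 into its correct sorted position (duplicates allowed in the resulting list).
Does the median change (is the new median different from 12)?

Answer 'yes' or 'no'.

Old median = 12
Insert x = 33
New median = 16
Changed? yes

Answer: yes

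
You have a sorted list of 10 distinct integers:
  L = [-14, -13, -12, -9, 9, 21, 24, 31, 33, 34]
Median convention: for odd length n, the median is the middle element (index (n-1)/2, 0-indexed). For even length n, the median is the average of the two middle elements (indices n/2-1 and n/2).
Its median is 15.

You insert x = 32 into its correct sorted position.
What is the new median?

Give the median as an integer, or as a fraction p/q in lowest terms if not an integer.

Answer: 21

Derivation:
Old list (sorted, length 10): [-14, -13, -12, -9, 9, 21, 24, 31, 33, 34]
Old median = 15
Insert x = 32
Old length even (10). Middle pair: indices 4,5 = 9,21.
New length odd (11). New median = single middle element.
x = 32: 8 elements are < x, 2 elements are > x.
New sorted list: [-14, -13, -12, -9, 9, 21, 24, 31, 32, 33, 34]
New median = 21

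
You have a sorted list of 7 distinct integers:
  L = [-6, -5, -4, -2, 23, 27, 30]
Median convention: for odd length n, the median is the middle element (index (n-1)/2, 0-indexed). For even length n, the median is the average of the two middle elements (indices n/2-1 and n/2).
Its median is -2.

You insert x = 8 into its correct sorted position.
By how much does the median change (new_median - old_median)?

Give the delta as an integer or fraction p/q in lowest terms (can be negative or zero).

Answer: 5

Derivation:
Old median = -2
After inserting x = 8: new sorted = [-6, -5, -4, -2, 8, 23, 27, 30]
New median = 3
Delta = 3 - -2 = 5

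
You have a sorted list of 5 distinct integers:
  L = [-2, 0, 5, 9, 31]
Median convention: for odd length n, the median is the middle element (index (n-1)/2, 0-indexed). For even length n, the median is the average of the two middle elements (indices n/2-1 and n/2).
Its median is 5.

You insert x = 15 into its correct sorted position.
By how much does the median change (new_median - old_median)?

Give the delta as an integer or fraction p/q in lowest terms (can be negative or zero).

Old median = 5
After inserting x = 15: new sorted = [-2, 0, 5, 9, 15, 31]
New median = 7
Delta = 7 - 5 = 2

Answer: 2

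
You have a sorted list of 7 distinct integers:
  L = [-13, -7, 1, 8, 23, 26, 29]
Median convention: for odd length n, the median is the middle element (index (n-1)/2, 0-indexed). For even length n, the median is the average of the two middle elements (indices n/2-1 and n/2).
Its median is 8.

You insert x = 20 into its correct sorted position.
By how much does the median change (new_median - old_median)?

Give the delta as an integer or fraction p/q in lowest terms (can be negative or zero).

Old median = 8
After inserting x = 20: new sorted = [-13, -7, 1, 8, 20, 23, 26, 29]
New median = 14
Delta = 14 - 8 = 6

Answer: 6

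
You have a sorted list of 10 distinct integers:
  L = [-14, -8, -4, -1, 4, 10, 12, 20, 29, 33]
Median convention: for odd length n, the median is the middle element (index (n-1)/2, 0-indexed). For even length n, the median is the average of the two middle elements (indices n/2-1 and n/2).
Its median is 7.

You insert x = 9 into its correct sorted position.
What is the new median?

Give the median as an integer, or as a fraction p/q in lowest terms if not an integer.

Old list (sorted, length 10): [-14, -8, -4, -1, 4, 10, 12, 20, 29, 33]
Old median = 7
Insert x = 9
Old length even (10). Middle pair: indices 4,5 = 4,10.
New length odd (11). New median = single middle element.
x = 9: 5 elements are < x, 5 elements are > x.
New sorted list: [-14, -8, -4, -1, 4, 9, 10, 12, 20, 29, 33]
New median = 9

Answer: 9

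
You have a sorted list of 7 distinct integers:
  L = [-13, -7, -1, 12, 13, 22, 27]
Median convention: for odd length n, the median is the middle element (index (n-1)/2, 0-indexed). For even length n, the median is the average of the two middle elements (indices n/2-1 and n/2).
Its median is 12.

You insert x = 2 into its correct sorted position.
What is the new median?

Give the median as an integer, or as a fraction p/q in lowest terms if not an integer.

Answer: 7

Derivation:
Old list (sorted, length 7): [-13, -7, -1, 12, 13, 22, 27]
Old median = 12
Insert x = 2
Old length odd (7). Middle was index 3 = 12.
New length even (8). New median = avg of two middle elements.
x = 2: 3 elements are < x, 4 elements are > x.
New sorted list: [-13, -7, -1, 2, 12, 13, 22, 27]
New median = 7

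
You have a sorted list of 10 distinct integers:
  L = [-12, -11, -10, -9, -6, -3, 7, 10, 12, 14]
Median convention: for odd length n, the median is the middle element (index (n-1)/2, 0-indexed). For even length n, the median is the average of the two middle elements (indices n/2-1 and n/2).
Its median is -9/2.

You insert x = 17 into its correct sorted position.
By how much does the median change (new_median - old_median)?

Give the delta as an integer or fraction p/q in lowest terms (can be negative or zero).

Answer: 3/2

Derivation:
Old median = -9/2
After inserting x = 17: new sorted = [-12, -11, -10, -9, -6, -3, 7, 10, 12, 14, 17]
New median = -3
Delta = -3 - -9/2 = 3/2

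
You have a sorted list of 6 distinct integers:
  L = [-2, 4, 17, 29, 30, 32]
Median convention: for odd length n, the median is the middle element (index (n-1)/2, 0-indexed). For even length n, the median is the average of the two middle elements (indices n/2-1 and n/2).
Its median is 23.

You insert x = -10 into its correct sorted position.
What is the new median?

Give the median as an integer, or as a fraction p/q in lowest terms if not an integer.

Old list (sorted, length 6): [-2, 4, 17, 29, 30, 32]
Old median = 23
Insert x = -10
Old length even (6). Middle pair: indices 2,3 = 17,29.
New length odd (7). New median = single middle element.
x = -10: 0 elements are < x, 6 elements are > x.
New sorted list: [-10, -2, 4, 17, 29, 30, 32]
New median = 17

Answer: 17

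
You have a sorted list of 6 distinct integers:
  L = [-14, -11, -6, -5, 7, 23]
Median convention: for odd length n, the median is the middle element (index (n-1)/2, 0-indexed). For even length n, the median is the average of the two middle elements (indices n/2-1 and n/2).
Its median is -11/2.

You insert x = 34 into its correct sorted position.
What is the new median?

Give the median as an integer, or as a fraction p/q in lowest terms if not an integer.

Answer: -5

Derivation:
Old list (sorted, length 6): [-14, -11, -6, -5, 7, 23]
Old median = -11/2
Insert x = 34
Old length even (6). Middle pair: indices 2,3 = -6,-5.
New length odd (7). New median = single middle element.
x = 34: 6 elements are < x, 0 elements are > x.
New sorted list: [-14, -11, -6, -5, 7, 23, 34]
New median = -5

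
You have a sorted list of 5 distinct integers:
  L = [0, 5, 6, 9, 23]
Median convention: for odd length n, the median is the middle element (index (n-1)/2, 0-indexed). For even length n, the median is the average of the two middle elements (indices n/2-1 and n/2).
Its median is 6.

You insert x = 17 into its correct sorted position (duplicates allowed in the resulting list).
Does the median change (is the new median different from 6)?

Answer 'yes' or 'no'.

Old median = 6
Insert x = 17
New median = 15/2
Changed? yes

Answer: yes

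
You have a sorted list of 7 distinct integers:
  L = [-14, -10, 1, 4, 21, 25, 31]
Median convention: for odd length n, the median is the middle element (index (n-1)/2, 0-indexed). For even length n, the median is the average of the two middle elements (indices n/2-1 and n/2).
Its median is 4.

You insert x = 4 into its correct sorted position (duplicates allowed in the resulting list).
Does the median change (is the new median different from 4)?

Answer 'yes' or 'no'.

Answer: no

Derivation:
Old median = 4
Insert x = 4
New median = 4
Changed? no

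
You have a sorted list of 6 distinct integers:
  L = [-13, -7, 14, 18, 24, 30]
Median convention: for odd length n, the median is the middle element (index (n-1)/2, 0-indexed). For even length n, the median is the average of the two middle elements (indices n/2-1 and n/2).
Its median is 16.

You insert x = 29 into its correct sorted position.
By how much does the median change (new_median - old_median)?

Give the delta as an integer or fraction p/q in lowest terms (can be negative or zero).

Old median = 16
After inserting x = 29: new sorted = [-13, -7, 14, 18, 24, 29, 30]
New median = 18
Delta = 18 - 16 = 2

Answer: 2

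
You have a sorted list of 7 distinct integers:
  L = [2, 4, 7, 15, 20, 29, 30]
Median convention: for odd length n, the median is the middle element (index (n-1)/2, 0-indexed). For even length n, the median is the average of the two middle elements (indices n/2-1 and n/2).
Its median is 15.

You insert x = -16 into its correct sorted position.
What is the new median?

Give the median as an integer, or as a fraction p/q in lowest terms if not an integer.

Answer: 11

Derivation:
Old list (sorted, length 7): [2, 4, 7, 15, 20, 29, 30]
Old median = 15
Insert x = -16
Old length odd (7). Middle was index 3 = 15.
New length even (8). New median = avg of two middle elements.
x = -16: 0 elements are < x, 7 elements are > x.
New sorted list: [-16, 2, 4, 7, 15, 20, 29, 30]
New median = 11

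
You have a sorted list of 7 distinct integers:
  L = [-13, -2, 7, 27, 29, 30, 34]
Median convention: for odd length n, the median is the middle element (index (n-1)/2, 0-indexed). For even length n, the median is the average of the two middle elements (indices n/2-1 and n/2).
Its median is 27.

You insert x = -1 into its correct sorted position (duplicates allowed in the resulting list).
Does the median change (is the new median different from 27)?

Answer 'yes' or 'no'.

Answer: yes

Derivation:
Old median = 27
Insert x = -1
New median = 17
Changed? yes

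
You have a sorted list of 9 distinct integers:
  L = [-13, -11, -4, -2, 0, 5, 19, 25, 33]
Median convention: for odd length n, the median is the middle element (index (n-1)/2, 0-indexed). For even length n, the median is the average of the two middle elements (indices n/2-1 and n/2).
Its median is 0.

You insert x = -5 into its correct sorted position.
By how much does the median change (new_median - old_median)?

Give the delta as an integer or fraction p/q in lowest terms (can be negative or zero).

Answer: -1

Derivation:
Old median = 0
After inserting x = -5: new sorted = [-13, -11, -5, -4, -2, 0, 5, 19, 25, 33]
New median = -1
Delta = -1 - 0 = -1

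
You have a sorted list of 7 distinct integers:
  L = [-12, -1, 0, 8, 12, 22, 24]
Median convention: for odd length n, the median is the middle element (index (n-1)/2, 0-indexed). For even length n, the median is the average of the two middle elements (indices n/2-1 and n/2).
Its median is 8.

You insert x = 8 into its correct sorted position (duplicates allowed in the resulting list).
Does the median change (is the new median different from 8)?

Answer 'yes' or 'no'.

Old median = 8
Insert x = 8
New median = 8
Changed? no

Answer: no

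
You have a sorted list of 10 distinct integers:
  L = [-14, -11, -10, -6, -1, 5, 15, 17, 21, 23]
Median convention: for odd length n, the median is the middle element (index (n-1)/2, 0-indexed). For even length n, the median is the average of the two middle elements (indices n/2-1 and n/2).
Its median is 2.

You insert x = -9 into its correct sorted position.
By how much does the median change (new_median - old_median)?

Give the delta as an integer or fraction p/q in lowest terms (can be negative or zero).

Old median = 2
After inserting x = -9: new sorted = [-14, -11, -10, -9, -6, -1, 5, 15, 17, 21, 23]
New median = -1
Delta = -1 - 2 = -3

Answer: -3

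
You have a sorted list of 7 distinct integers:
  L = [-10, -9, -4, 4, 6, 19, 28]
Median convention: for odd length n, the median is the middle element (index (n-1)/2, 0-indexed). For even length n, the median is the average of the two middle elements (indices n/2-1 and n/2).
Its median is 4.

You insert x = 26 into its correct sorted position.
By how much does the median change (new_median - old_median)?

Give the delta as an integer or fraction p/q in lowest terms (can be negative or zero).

Answer: 1

Derivation:
Old median = 4
After inserting x = 26: new sorted = [-10, -9, -4, 4, 6, 19, 26, 28]
New median = 5
Delta = 5 - 4 = 1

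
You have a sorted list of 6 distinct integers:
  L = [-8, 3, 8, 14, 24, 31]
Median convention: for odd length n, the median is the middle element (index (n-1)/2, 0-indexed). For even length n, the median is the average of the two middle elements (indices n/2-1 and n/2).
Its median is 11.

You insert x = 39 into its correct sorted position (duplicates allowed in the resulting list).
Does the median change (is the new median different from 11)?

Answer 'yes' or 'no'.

Old median = 11
Insert x = 39
New median = 14
Changed? yes

Answer: yes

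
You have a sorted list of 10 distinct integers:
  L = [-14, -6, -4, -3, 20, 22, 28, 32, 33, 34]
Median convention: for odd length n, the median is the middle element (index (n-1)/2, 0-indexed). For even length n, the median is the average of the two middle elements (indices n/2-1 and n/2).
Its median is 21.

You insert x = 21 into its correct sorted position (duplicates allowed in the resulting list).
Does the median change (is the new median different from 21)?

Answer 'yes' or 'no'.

Old median = 21
Insert x = 21
New median = 21
Changed? no

Answer: no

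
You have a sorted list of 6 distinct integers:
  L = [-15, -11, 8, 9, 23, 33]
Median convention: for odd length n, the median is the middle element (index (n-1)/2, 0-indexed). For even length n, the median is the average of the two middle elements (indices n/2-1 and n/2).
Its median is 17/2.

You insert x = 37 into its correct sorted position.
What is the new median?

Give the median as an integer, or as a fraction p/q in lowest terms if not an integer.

Old list (sorted, length 6): [-15, -11, 8, 9, 23, 33]
Old median = 17/2
Insert x = 37
Old length even (6). Middle pair: indices 2,3 = 8,9.
New length odd (7). New median = single middle element.
x = 37: 6 elements are < x, 0 elements are > x.
New sorted list: [-15, -11, 8, 9, 23, 33, 37]
New median = 9

Answer: 9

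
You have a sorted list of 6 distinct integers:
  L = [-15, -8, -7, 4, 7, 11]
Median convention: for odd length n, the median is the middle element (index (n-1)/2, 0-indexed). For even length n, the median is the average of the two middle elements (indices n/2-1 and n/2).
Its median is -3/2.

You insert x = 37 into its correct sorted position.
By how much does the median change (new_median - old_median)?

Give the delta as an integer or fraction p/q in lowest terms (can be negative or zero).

Answer: 11/2

Derivation:
Old median = -3/2
After inserting x = 37: new sorted = [-15, -8, -7, 4, 7, 11, 37]
New median = 4
Delta = 4 - -3/2 = 11/2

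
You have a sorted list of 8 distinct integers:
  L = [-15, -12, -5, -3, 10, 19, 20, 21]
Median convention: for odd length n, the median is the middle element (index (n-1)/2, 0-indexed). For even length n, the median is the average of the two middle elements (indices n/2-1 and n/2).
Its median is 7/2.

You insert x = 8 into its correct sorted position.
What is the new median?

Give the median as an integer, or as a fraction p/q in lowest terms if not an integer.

Answer: 8

Derivation:
Old list (sorted, length 8): [-15, -12, -5, -3, 10, 19, 20, 21]
Old median = 7/2
Insert x = 8
Old length even (8). Middle pair: indices 3,4 = -3,10.
New length odd (9). New median = single middle element.
x = 8: 4 elements are < x, 4 elements are > x.
New sorted list: [-15, -12, -5, -3, 8, 10, 19, 20, 21]
New median = 8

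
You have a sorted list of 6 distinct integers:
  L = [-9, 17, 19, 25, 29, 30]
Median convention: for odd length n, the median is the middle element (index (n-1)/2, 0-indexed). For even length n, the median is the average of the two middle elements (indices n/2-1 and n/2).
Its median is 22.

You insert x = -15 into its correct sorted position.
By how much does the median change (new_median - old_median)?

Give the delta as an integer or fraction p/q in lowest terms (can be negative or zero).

Old median = 22
After inserting x = -15: new sorted = [-15, -9, 17, 19, 25, 29, 30]
New median = 19
Delta = 19 - 22 = -3

Answer: -3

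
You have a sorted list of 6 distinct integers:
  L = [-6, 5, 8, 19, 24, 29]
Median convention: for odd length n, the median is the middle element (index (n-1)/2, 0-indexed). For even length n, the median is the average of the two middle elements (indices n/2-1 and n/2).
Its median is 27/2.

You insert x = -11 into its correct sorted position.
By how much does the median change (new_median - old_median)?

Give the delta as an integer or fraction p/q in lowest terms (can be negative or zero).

Old median = 27/2
After inserting x = -11: new sorted = [-11, -6, 5, 8, 19, 24, 29]
New median = 8
Delta = 8 - 27/2 = -11/2

Answer: -11/2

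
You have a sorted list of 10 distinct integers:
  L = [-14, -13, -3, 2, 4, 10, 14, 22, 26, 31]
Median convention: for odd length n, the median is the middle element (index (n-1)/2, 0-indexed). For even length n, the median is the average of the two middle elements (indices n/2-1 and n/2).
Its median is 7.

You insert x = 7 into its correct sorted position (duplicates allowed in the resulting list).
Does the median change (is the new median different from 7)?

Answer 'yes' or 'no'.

Answer: no

Derivation:
Old median = 7
Insert x = 7
New median = 7
Changed? no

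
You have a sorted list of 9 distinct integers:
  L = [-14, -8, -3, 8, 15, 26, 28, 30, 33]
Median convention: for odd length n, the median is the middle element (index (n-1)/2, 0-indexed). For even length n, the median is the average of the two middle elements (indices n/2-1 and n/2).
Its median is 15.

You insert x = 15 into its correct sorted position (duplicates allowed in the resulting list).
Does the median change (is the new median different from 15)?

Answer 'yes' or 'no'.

Old median = 15
Insert x = 15
New median = 15
Changed? no

Answer: no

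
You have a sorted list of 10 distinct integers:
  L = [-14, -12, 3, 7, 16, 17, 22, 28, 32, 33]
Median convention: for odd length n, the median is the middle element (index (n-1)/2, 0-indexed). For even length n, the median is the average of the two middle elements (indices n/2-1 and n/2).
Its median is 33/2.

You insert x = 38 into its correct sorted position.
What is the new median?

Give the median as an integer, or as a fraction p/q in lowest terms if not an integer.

Old list (sorted, length 10): [-14, -12, 3, 7, 16, 17, 22, 28, 32, 33]
Old median = 33/2
Insert x = 38
Old length even (10). Middle pair: indices 4,5 = 16,17.
New length odd (11). New median = single middle element.
x = 38: 10 elements are < x, 0 elements are > x.
New sorted list: [-14, -12, 3, 7, 16, 17, 22, 28, 32, 33, 38]
New median = 17

Answer: 17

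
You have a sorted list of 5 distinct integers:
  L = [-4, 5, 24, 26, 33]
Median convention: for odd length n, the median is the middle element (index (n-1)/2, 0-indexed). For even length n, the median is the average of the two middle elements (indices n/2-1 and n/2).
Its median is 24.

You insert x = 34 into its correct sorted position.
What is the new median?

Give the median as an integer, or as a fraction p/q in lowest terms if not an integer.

Answer: 25

Derivation:
Old list (sorted, length 5): [-4, 5, 24, 26, 33]
Old median = 24
Insert x = 34
Old length odd (5). Middle was index 2 = 24.
New length even (6). New median = avg of two middle elements.
x = 34: 5 elements are < x, 0 elements are > x.
New sorted list: [-4, 5, 24, 26, 33, 34]
New median = 25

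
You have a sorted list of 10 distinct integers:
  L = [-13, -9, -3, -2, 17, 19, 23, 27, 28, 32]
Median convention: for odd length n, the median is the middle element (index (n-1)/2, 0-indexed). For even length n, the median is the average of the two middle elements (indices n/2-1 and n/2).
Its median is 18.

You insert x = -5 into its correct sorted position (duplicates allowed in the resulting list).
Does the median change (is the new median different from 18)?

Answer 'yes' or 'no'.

Answer: yes

Derivation:
Old median = 18
Insert x = -5
New median = 17
Changed? yes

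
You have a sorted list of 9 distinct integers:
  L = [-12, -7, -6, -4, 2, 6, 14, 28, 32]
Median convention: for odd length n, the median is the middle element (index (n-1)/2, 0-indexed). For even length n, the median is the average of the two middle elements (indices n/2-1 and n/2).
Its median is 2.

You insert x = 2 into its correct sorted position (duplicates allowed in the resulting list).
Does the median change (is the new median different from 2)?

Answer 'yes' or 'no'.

Old median = 2
Insert x = 2
New median = 2
Changed? no

Answer: no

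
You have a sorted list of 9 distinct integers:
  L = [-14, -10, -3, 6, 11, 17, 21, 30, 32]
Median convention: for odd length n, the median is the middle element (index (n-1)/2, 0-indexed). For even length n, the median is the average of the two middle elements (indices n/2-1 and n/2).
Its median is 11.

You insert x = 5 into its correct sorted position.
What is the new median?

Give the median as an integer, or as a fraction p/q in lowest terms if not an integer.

Answer: 17/2

Derivation:
Old list (sorted, length 9): [-14, -10, -3, 6, 11, 17, 21, 30, 32]
Old median = 11
Insert x = 5
Old length odd (9). Middle was index 4 = 11.
New length even (10). New median = avg of two middle elements.
x = 5: 3 elements are < x, 6 elements are > x.
New sorted list: [-14, -10, -3, 5, 6, 11, 17, 21, 30, 32]
New median = 17/2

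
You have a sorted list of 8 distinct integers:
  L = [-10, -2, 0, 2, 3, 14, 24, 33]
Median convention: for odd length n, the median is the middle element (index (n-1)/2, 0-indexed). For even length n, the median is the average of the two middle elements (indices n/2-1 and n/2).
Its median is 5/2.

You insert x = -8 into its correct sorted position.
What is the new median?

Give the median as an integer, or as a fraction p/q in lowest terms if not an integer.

Old list (sorted, length 8): [-10, -2, 0, 2, 3, 14, 24, 33]
Old median = 5/2
Insert x = -8
Old length even (8). Middle pair: indices 3,4 = 2,3.
New length odd (9). New median = single middle element.
x = -8: 1 elements are < x, 7 elements are > x.
New sorted list: [-10, -8, -2, 0, 2, 3, 14, 24, 33]
New median = 2

Answer: 2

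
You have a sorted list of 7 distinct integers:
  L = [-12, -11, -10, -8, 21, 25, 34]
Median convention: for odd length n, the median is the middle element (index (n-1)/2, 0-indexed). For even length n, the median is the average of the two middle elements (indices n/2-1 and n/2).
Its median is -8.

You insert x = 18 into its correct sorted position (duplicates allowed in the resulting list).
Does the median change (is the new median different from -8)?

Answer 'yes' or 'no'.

Old median = -8
Insert x = 18
New median = 5
Changed? yes

Answer: yes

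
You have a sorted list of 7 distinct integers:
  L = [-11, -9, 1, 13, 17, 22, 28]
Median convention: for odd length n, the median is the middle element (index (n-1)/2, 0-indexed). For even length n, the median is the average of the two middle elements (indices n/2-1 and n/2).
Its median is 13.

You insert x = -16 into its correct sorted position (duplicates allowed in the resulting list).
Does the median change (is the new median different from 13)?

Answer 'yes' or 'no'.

Old median = 13
Insert x = -16
New median = 7
Changed? yes

Answer: yes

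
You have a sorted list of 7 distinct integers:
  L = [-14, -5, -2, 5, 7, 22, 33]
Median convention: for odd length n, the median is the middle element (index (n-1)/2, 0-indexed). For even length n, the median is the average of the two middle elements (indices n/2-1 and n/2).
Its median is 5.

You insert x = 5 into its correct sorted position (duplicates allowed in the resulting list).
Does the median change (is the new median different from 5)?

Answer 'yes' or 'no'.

Old median = 5
Insert x = 5
New median = 5
Changed? no

Answer: no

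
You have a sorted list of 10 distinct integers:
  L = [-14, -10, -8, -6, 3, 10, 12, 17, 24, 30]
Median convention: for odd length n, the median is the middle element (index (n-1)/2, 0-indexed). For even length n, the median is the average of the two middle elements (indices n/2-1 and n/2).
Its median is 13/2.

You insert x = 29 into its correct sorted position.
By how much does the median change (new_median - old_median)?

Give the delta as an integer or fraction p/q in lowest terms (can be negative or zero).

Old median = 13/2
After inserting x = 29: new sorted = [-14, -10, -8, -6, 3, 10, 12, 17, 24, 29, 30]
New median = 10
Delta = 10 - 13/2 = 7/2

Answer: 7/2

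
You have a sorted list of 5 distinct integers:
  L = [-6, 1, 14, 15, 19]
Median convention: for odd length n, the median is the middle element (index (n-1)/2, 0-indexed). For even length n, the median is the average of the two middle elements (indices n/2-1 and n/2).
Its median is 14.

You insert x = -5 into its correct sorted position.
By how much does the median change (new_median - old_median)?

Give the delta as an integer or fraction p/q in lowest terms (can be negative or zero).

Old median = 14
After inserting x = -5: new sorted = [-6, -5, 1, 14, 15, 19]
New median = 15/2
Delta = 15/2 - 14 = -13/2

Answer: -13/2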